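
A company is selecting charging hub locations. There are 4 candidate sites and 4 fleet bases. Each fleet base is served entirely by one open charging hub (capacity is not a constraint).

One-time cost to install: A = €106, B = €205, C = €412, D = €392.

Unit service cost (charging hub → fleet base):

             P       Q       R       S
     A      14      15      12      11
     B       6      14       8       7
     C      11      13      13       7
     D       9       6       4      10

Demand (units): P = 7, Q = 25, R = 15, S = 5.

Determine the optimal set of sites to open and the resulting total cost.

For any fixed open set, each fleet base goes to its cheapest open site; total = fixed + service.
{D}: P→D 9·7=63, Q→D 6·25=150, R→D 4·15=60, S→D 10·5=50. Service 323; fixed 392; total 715.
{B}: P→B 6·7=42, Q→B 14·25=350, R→B 8·15=120, S→B 7·5=35. Service 547; fixed 205; total 752.
{A}: service 708 + fixed 106 = 814
{A, B, C, D}: service 287 + fixed 1115 = 1402
No other subset beats 715.

Open D only; minimum total cost 715.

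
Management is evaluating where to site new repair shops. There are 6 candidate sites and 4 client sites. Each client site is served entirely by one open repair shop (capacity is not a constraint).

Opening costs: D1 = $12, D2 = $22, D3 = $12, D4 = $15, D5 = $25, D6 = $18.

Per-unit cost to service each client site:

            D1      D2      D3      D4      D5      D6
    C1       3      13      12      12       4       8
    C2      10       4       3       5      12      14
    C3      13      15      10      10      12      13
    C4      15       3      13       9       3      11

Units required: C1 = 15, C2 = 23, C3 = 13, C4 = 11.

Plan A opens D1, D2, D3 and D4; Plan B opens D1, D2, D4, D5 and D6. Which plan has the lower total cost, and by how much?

Plan A: {D1, D2, D3, D4}: C1→D1 3·15=45, C2→D3 3·23=69, C3→D3 10·13=130, C4→D2 3·11=33. Service 277; fixed 61; total 338.
Plan B: {D1, D2, D4, D5, D6}: C1→D1 3·15=45, C2→D2 4·23=92, C3→D4 10·13=130, C4→D2 3·11=33. Service 300; fixed 92; total 392.
Difference: |338 − 392| = 54.

Plan A is cheaper by 54.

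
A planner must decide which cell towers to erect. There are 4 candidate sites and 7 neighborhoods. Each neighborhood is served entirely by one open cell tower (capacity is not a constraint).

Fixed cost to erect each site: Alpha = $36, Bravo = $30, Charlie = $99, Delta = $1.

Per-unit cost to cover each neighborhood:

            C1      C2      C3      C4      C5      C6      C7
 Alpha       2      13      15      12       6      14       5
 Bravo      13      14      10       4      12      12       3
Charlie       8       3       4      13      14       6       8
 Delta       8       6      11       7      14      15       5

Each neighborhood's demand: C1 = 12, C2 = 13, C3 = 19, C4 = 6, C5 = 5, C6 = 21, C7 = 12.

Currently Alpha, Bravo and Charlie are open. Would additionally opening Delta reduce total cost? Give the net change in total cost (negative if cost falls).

Current service cost with {Alpha, Bravo, Charlie}: 355.
Adding Delta: each neighborhood re-picks its cheapest; new service cost 355, saving 0.
Extra fixed cost: 1. Net change = 1 − 0 = 1.
(Totals: 520 → 521.)

No — net change +1 (cost rises by 1).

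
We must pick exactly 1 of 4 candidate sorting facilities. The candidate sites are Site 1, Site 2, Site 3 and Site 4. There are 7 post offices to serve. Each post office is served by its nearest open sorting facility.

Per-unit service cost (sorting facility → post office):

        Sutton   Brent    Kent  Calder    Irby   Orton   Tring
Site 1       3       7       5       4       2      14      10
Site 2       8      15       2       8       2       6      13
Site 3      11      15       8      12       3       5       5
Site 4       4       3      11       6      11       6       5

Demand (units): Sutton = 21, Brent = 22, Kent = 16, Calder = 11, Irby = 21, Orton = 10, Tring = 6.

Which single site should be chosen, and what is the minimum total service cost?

Choose Site 1 only; total service cost 583.

With exactly 1 open, each post office uses its cheapest among the chosen.
{Site 1}: Sutton→Site 1 3·21=63, Brent→Site 1 7·22=154, Kent→Site 1 5·16=80, Calder→Site 1 4·11=44, Irby→Site 1 2·21=42, Orton→Site 1 14·10=140, Tring→Site 1 10·6=60. Service cost 583.
{Site 4}: service cost 713
{Site 2}: service cost 798
Among all 4 size-1 choices, {Site 1} is lowest.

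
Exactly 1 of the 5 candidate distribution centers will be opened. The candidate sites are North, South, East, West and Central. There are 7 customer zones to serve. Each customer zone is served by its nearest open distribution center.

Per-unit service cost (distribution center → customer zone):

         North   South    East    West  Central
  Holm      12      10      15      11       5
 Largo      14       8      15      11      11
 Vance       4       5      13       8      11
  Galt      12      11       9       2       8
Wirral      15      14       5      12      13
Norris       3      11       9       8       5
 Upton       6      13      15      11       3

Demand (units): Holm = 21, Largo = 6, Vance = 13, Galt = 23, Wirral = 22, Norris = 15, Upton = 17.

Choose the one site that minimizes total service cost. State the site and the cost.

With exactly 1 open, each customer zone uses its cheapest among the chosen.
{Central}: Holm→Central 5·21=105, Largo→Central 11·6=66, Vance→Central 11·13=143, Galt→Central 8·23=184, Wirral→Central 13·22=286, Norris→Central 5·15=75, Upton→Central 3·17=51. Service cost 910.
{West}: service cost 1018
{North}: service cost 1141
Among all 5 size-1 choices, {Central} is lowest.

Choose Central only; total service cost 910.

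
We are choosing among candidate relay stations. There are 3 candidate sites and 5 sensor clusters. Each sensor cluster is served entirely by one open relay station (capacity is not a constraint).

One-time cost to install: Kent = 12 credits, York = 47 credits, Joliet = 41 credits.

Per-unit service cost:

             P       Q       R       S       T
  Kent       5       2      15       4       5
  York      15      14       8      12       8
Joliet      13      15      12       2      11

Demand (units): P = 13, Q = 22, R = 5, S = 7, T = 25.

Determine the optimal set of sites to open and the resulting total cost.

For any fixed open set, each sensor cluster goes to its cheapest open site; total = fixed + service.
{Kent}: P→Kent 5·13=65, Q→Kent 2·22=44, R→Kent 15·5=75, S→Kent 4·7=28, T→Kent 5·25=125. Service 337; fixed 12; total 349.
{Kent, York}: service 302 + fixed 59 = 361
{Kent, Joliet}: P→Kent 5·13=65, Q→Kent 2·22=44, R→Joliet 12·5=60, S→Joliet 2·7=14, T→Kent 5·25=125. Service 308; fixed 53; total 361.
{Kent, York, Joliet}: P→Kent 5·13=65, Q→Kent 2·22=44, R→York 8·5=40, S→Joliet 2·7=14, T→Kent 5·25=125. Service 288; fixed 100; total 388.
No other subset beats 349.

Open Kent only; minimum total cost 349.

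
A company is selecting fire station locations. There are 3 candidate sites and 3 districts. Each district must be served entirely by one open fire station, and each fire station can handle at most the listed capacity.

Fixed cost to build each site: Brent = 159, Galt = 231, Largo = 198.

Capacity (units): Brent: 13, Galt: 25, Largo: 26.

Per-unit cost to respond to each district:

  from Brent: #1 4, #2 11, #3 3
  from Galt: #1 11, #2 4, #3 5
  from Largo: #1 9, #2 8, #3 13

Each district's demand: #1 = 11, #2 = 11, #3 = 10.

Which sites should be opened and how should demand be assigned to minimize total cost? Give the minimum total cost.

Open {Brent, Galt}: #1→Brent 4·11=44, #2→Galt 4·11=44, #3→Galt 5·10=50.
Loads: Brent carries 11/13, Galt carries 21/25. Service 138; fixed 390; total 528.
Next best feasible plan costs 574.

Minimum total cost: 528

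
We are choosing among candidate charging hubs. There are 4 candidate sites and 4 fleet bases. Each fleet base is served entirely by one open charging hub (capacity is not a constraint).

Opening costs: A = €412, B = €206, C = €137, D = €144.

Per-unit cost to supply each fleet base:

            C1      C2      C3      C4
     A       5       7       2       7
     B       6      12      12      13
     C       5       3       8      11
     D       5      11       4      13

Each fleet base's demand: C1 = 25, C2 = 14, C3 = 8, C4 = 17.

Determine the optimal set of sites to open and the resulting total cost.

For any fixed open set, each fleet base goes to its cheapest open site; total = fixed + service.
{C}: C1→C 5·25=125, C2→C 3·14=42, C3→C 8·8=64, C4→C 11·17=187. Service 418; fixed 137; total 555.
{C, D}: service 386 + fixed 281 = 667
{D}: service 532 + fixed 144 = 676
{A, B, C, D}: service 302 + fixed 899 = 1201
No other subset beats 555.

Open C only; minimum total cost 555.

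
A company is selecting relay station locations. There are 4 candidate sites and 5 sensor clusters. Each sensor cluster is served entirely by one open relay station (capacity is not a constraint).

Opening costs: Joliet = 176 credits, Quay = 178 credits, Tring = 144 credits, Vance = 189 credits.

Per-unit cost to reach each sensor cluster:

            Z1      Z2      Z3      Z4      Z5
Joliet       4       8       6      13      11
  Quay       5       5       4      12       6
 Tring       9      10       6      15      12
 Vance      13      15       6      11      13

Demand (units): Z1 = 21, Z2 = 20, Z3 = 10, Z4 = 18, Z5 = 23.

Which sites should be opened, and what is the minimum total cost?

For any fixed open set, each sensor cluster goes to its cheapest open site; total = fixed + service.
{Quay}: Z1→Quay 5·21=105, Z2→Quay 5·20=100, Z3→Quay 4·10=40, Z4→Quay 12·18=216, Z5→Quay 6·23=138. Service 599; fixed 178; total 777.
{Quay, Tring}: service 599 + fixed 322 = 921
{Joliet, Quay}: service 578 + fixed 354 = 932
{Joliet, Quay, Tring, Vance}: Z1→Joliet 4·21=84, Z2→Quay 5·20=100, Z3→Quay 4·10=40, Z4→Vance 11·18=198, Z5→Quay 6·23=138. Service 560; fixed 687; total 1247.
No other subset beats 777.

Open Quay only; minimum total cost 777.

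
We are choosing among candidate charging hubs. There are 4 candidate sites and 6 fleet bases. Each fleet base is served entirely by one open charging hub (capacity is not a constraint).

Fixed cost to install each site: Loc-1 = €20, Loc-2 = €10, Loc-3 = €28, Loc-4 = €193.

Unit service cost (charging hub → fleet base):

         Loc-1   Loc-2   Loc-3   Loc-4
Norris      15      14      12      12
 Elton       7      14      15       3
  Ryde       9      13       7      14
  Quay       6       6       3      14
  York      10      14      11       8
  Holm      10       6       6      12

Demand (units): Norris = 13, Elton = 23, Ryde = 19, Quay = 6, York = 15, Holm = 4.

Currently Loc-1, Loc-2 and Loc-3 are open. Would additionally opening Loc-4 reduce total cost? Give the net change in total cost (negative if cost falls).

Current service cost with {Loc-1, Loc-2, Loc-3}: 642.
Adding Loc-4: each fleet base re-picks its cheapest; new service cost 520, saving 122.
Extra fixed cost: 193. Net change = 193 − 122 = 71.
(Totals: 700 → 771.)

No — net change +71 (cost rises by 71).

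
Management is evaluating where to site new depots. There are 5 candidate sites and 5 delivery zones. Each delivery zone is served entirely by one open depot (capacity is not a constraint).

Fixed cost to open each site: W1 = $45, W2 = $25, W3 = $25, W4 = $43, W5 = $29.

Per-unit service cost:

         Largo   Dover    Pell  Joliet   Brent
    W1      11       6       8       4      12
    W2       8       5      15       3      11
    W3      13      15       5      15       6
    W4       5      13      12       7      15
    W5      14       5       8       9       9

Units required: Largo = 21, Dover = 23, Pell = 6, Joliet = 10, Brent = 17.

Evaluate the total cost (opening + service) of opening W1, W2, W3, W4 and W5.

Each delivery zone is assigned to its cheapest site among the open ones.
{W1, W2, W3, W4, W5}: Largo→W4 5·21=105, Dover→W2 5·23=115, Pell→W3 5·6=30, Joliet→W2 3·10=30, Brent→W3 6·17=102. Service 382; fixed 167; total 549.

Total cost: 549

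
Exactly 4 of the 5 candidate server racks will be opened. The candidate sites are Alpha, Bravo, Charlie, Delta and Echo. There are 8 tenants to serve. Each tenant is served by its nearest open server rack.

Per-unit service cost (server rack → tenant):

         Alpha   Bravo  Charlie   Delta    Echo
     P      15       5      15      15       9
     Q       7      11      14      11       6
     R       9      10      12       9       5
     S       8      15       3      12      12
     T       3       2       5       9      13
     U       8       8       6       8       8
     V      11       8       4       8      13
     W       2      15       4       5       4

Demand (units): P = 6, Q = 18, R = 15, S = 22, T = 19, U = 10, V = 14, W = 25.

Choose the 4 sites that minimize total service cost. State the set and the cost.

With exactly 4 open, each tenant uses its cheapest among the chosen.
{Alpha, Bravo, Charlie, Echo}: P→Bravo 5·6=30, Q→Echo 6·18=108, R→Echo 5·15=75, S→Charlie 3·22=66, T→Bravo 2·19=38, U→Charlie 6·10=60, V→Charlie 4·14=56, W→Alpha 2·25=50. Service cost 483.
{Alpha, Charlie, Delta, Echo}: service cost 526
{Bravo, Charlie, Delta, Echo}: service cost 533
Among all 5 size-4 choices, {Alpha, Bravo, Charlie, Echo} is lowest.

Choose Alpha, Bravo, Charlie and Echo; total service cost 483.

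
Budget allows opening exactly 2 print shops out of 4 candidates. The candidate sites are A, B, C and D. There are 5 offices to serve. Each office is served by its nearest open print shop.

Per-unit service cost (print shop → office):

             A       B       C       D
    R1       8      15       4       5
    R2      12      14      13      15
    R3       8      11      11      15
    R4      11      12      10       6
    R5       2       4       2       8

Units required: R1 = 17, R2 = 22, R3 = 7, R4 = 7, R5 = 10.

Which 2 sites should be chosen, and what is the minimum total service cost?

Choose A and D; total service cost 467.

With exactly 2 open, each office uses its cheapest among the chosen.
{A, D}: R1→D 5·17=85, R2→A 12·22=264, R3→A 8·7=56, R4→D 6·7=42, R5→A 2·10=20. Service cost 467.
{A, C}: service cost 478
{C, D}: service cost 493
Among all 6 size-2 choices, {A, D} is lowest.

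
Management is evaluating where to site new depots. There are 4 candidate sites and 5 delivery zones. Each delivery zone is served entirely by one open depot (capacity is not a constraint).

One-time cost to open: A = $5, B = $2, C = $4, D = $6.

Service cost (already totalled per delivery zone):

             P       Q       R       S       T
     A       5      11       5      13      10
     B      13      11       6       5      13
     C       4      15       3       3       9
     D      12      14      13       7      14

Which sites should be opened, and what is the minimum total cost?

Open B and C; minimum total cost 36.

For any fixed open set, each delivery zone goes to its cheapest open site; total = fixed + service.
{B, C}: P→C 4, Q→B 11, R→C 3, S→C 3, T→C 9. Service 30; fixed 6; total 36.
{C}: P→C 4, Q→C 15, R→C 3, S→C 3, T→C 9. Service 34; fixed 4; total 38.
{A, C}: service 30 + fixed 9 = 39
{A, B, C, D}: P→C 4, Q→A 11, R→C 3, S→C 3, T→C 9. Service 30; fixed 17; total 47.
No other subset beats 36.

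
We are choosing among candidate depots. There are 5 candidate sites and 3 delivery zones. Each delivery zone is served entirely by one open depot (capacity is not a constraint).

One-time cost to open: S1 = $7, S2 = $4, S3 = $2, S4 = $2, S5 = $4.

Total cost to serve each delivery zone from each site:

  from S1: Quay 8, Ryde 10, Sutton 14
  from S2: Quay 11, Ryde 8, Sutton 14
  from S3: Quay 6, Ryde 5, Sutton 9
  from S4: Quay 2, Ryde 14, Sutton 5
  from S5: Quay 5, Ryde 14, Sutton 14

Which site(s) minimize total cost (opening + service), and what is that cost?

For any fixed open set, each delivery zone goes to its cheapest open site; total = fixed + service.
{S3, S4}: Quay→S4 2, Ryde→S3 5, Sutton→S4 5. Service 12; fixed 4; total 16.
{S2, S3, S4}: Quay→S4 2, Ryde→S3 5, Sutton→S4 5. Service 12; fixed 8; total 20.
{S3, S4, S5}: Quay→S4 2, Ryde→S3 5, Sutton→S4 5. Service 12; fixed 8; total 20.
{S1, S2, S3, S4, S5}: service 12 + fixed 19 = 31
No other subset beats 16.

Open S3 and S4; minimum total cost 16.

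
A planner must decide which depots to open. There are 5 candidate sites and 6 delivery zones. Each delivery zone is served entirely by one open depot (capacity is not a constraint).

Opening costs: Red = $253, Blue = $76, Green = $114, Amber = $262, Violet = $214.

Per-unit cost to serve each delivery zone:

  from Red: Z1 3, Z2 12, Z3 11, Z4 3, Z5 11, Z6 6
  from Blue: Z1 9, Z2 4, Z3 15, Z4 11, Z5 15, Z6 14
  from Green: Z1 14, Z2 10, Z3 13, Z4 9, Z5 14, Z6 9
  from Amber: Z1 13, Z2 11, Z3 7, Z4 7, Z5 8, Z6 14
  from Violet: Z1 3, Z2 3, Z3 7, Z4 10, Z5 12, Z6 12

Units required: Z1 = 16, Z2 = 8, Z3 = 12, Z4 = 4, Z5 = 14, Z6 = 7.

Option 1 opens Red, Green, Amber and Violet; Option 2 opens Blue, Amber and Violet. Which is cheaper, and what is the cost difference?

Option 1: {Red, Green, Amber, Violet}: Z1→Red 3·16=48, Z2→Violet 3·8=24, Z3→Amber 7·12=84, Z4→Red 3·4=12, Z5→Amber 8·14=112, Z6→Red 6·7=42. Service 322; fixed 843; total 1165.
Option 2: {Blue, Amber, Violet}: Z1→Violet 3·16=48, Z2→Violet 3·8=24, Z3→Amber 7·12=84, Z4→Amber 7·4=28, Z5→Amber 8·14=112, Z6→Violet 12·7=84. Service 380; fixed 552; total 932.
Difference: |1165 − 932| = 233.

Option 2 is cheaper by 233.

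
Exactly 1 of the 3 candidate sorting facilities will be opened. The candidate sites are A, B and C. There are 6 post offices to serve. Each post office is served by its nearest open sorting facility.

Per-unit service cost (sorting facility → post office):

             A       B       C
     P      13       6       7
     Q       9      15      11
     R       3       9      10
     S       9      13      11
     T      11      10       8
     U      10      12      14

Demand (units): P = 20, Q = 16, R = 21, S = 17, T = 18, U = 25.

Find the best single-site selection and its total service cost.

With exactly 1 open, each post office uses its cheapest among the chosen.
{A}: P→A 13·20=260, Q→A 9·16=144, R→A 3·21=63, S→A 9·17=153, T→A 11·18=198, U→A 10·25=250. Service cost 1068.
{C}: service cost 1207
{B}: service cost 1250
Among all 3 size-1 choices, {A} is lowest.

Choose A only; total service cost 1068.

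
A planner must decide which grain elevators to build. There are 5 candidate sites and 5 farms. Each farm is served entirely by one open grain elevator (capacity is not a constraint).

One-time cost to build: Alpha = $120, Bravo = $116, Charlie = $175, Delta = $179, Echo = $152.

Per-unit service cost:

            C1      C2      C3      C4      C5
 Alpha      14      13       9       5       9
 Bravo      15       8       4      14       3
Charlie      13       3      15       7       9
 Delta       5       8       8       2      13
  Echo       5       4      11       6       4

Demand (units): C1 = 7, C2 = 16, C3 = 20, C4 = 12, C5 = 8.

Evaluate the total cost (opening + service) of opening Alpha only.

Total cost: 738

Each farm is assigned to its cheapest site among the open ones.
{Alpha}: C1→Alpha 14·7=98, C2→Alpha 13·16=208, C3→Alpha 9·20=180, C4→Alpha 5·12=60, C5→Alpha 9·8=72. Service 618; fixed 120; total 738.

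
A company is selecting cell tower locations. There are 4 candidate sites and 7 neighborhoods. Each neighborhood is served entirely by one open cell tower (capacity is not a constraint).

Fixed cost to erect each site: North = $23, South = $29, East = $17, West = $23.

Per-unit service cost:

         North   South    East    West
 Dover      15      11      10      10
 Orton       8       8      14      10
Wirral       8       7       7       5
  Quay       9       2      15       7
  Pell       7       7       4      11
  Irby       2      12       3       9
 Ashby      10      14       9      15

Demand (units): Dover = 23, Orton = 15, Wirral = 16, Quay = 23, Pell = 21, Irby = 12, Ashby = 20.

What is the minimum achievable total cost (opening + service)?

For any fixed open set, each neighborhood goes to its cheapest open site; total = fixed + service.
{South, East, West}: Dover→East 10·23=230, Orton→South 8·15=120, Wirral→West 5·16=80, Quay→South 2·23=46, Pell→East 4·21=84, Irby→East 3·12=36, Ashby→East 9·20=180. Service 776; fixed 69; total 845.
{South, East}: Dover→East 10·23=230, Orton→South 8·15=120, Wirral→South 7·16=112, Quay→South 2·23=46, Pell→East 4·21=84, Irby→East 3·12=36, Ashby→East 9·20=180. Service 808; fixed 46; total 854.
{North, South, East, West}: service 764 + fixed 92 = 856
{East}: service 1197 + fixed 17 = 1214
No other subset beats 845.

Minimum total cost: 845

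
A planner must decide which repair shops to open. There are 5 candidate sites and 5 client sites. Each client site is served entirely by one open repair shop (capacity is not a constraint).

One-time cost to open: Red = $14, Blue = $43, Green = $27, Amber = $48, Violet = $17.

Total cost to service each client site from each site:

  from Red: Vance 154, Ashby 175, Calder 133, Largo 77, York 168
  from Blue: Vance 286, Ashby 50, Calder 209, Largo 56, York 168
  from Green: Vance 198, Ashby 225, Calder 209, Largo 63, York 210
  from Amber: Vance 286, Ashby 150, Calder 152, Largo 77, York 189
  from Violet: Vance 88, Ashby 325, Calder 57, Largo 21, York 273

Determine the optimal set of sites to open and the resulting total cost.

Open Blue and Violet; minimum total cost 444.

For any fixed open set, each client site goes to its cheapest open site; total = fixed + service.
{Blue, Violet}: Vance→Violet 88, Ashby→Blue 50, Calder→Violet 57, Largo→Violet 21, York→Blue 168. Service 384; fixed 60; total 444.
{Red, Blue, Violet}: Vance→Violet 88, Ashby→Blue 50, Calder→Violet 57, Largo→Violet 21, York→Red 168. Service 384; fixed 74; total 458.
{Blue, Green, Violet}: Vance→Violet 88, Ashby→Blue 50, Calder→Violet 57, Largo→Violet 21, York→Blue 168. Service 384; fixed 87; total 471.
{Red, Blue, Green, Amber, Violet}: service 384 + fixed 149 = 533
No other subset beats 444.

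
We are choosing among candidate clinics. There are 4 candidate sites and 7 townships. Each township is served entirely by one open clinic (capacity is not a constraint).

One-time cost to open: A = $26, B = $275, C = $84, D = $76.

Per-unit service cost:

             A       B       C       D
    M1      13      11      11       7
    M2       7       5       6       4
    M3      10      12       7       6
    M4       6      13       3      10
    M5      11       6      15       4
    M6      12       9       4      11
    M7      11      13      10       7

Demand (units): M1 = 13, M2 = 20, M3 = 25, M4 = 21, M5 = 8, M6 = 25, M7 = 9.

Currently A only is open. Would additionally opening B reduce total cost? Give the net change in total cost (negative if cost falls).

No — net change +94 (cost rises by 94).

Current service cost with {A}: 1172.
Adding B: each township re-picks its cheapest; new service cost 991, saving 181.
Extra fixed cost: 275. Net change = 275 − 181 = 94.
(Totals: 1198 → 1292.)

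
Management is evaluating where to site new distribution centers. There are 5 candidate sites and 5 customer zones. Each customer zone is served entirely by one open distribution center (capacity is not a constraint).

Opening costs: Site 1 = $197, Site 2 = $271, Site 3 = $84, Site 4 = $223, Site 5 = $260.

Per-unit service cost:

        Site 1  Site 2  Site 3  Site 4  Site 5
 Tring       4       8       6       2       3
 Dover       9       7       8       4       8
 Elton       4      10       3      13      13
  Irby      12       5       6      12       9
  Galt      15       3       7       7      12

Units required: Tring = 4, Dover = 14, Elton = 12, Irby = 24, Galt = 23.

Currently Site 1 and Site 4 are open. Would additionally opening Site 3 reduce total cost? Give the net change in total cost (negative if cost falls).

Current service cost with {Site 1, Site 4}: 561.
Adding Site 3: each customer zone re-picks its cheapest; new service cost 405, saving 156.
Extra fixed cost: 84. Net change = 84 − 156 = -72.
(Totals: 981 → 909.)

Yes — net change −72 (cost falls by 72).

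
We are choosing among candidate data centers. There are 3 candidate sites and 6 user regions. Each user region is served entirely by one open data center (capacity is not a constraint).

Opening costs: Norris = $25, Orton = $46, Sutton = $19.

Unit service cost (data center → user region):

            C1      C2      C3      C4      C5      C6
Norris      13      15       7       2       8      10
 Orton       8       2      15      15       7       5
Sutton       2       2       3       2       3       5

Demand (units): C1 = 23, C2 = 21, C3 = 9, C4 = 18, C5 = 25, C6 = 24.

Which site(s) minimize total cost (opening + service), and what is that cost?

Open Sutton only; minimum total cost 365.

For any fixed open set, each user region goes to its cheapest open site; total = fixed + service.
{Sutton}: C1→Sutton 2·23=46, C2→Sutton 2·21=42, C3→Sutton 3·9=27, C4→Sutton 2·18=36, C5→Sutton 3·25=75, C6→Sutton 5·24=120. Service 346; fixed 19; total 365.
{Norris, Sutton}: service 346 + fixed 44 = 390
{Orton, Sutton}: C1→Sutton 2·23=46, C2→Orton 2·21=42, C3→Sutton 3·9=27, C4→Sutton 2·18=36, C5→Sutton 3·25=75, C6→Orton 5·24=120. Service 346; fixed 65; total 411.
{Norris, Orton, Sutton}: service 346 + fixed 90 = 436
No other subset beats 365.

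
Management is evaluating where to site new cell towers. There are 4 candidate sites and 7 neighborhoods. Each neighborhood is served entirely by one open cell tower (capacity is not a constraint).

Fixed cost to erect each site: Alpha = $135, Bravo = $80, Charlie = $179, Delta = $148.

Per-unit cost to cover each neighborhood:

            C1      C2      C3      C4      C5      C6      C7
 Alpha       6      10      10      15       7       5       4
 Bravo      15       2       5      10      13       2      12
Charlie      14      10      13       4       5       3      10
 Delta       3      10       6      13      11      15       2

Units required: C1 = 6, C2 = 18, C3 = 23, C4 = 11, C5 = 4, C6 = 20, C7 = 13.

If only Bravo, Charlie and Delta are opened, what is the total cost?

Each neighborhood is assigned to its cheapest site among the open ones.
{Bravo, Charlie, Delta}: C1→Delta 3·6=18, C2→Bravo 2·18=36, C3→Bravo 5·23=115, C4→Charlie 4·11=44, C5→Charlie 5·4=20, C6→Bravo 2·20=40, C7→Delta 2·13=26. Service 299; fixed 407; total 706.

Total cost: 706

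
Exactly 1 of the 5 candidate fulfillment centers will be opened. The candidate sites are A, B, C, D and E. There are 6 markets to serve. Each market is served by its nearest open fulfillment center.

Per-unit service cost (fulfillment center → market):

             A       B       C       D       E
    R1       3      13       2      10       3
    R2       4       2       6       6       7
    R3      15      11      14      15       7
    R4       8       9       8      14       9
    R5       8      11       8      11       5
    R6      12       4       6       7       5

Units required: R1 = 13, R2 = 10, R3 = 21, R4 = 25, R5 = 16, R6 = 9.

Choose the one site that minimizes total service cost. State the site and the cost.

Choose E only; total service cost 606.

With exactly 1 open, each market uses its cheapest among the chosen.
{E}: R1→E 3·13=39, R2→E 7·10=70, R3→E 7·21=147, R4→E 9·25=225, R5→E 5·16=80, R6→E 5·9=45. Service cost 606.
{C}: service cost 762
{A}: service cost 830
Among all 5 size-1 choices, {E} is lowest.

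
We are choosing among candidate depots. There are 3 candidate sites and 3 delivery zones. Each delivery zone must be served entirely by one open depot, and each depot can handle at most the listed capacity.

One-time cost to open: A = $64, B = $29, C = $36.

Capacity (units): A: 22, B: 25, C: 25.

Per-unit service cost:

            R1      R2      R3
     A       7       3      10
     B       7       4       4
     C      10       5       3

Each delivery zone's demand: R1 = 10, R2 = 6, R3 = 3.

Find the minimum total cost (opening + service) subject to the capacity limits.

Open {B}: R1→B 7·10=70, R2→B 4·6=24, R3→B 4·3=12.
Loads: B carries 19/25. Service 106; fixed 29; total 135.
Next best feasible plan costs 168.

Minimum total cost: 135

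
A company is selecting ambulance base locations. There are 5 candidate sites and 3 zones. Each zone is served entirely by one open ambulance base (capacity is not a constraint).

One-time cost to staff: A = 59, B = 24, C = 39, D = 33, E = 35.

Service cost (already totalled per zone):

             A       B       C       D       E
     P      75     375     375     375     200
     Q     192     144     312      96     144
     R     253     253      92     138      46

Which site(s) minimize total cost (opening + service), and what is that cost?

Open A, D and E; minimum total cost 344.

For any fixed open set, each zone goes to its cheapest open site; total = fixed + service.
{A, D, E}: P→A 75, Q→D 96, R→E 46. Service 217; fixed 127; total 344.
{A, E}: service 265 + fixed 94 = 359
{A, B, D, E}: P→A 75, Q→D 96, R→E 46. Service 217; fixed 151; total 368.
{A, B, C, D, E}: service 217 + fixed 190 = 407
No other subset beats 344.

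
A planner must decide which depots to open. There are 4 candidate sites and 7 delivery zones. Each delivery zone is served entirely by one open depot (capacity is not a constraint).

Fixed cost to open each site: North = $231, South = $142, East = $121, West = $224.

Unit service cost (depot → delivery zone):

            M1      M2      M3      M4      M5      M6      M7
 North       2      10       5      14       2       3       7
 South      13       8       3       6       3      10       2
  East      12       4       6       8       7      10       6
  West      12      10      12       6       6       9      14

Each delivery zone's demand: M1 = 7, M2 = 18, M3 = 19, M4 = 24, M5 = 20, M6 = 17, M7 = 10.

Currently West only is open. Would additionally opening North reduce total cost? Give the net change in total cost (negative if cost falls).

Yes — net change −224 (cost falls by 224).

Current service cost with {West}: 1049.
Adding North: each delivery zone re-picks its cheapest; new service cost 594, saving 455.
Extra fixed cost: 231. Net change = 231 − 455 = -224.
(Totals: 1273 → 1049.)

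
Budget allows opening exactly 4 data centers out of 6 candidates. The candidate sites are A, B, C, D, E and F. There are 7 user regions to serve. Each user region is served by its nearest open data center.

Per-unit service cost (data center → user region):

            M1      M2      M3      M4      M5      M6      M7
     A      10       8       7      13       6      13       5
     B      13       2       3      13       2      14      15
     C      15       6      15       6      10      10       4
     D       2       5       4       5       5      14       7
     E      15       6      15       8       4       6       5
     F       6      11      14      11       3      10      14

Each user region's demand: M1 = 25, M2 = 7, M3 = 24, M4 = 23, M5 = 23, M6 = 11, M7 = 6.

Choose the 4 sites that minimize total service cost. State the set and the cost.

Choose B, C, D and E; total service cost 387.

With exactly 4 open, each user region uses its cheapest among the chosen.
{B, C, D, E}: M1→D 2·25=50, M2→B 2·7=14, M3→B 3·24=72, M4→D 5·23=115, M5→B 2·23=46, M6→E 6·11=66, M7→C 4·6=24. Service cost 387.
{A, B, D, E}: service cost 393
{B, D, E, F}: service cost 393
Among all 15 size-4 choices, {B, C, D, E} is lowest.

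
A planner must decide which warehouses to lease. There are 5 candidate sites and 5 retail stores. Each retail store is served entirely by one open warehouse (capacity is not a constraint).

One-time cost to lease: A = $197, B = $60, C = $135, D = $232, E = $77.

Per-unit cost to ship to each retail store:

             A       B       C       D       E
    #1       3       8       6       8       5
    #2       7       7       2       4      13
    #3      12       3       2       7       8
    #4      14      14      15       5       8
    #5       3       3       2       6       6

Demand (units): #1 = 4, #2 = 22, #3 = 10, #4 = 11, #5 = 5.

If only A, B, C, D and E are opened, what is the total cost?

Total cost: 842

Each retail store is assigned to its cheapest site among the open ones.
{A, B, C, D, E}: #1→A 3·4=12, #2→C 2·22=44, #3→C 2·10=20, #4→D 5·11=55, #5→C 2·5=10. Service 141; fixed 701; total 842.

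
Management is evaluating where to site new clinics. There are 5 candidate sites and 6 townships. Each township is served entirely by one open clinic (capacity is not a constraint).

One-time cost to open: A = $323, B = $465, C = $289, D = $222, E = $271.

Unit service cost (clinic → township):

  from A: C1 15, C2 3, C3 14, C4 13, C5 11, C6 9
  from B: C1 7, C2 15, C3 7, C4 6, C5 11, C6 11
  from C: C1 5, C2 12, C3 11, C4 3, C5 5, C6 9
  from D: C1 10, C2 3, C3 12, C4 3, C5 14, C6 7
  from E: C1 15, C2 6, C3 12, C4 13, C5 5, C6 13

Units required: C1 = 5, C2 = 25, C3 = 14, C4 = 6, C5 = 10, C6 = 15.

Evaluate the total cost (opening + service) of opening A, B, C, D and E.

Total cost: 1941

Each township is assigned to its cheapest site among the open ones.
{A, B, C, D, E}: C1→C 5·5=25, C2→A 3·25=75, C3→B 7·14=98, C4→C 3·6=18, C5→C 5·10=50, C6→D 7·15=105. Service 371; fixed 1570; total 1941.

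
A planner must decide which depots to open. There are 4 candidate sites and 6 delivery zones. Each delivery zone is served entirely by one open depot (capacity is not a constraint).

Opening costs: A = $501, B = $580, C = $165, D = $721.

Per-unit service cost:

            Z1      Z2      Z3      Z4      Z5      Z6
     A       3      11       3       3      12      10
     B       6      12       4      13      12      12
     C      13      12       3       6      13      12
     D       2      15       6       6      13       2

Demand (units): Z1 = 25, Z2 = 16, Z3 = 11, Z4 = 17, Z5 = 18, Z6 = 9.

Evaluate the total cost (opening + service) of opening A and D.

Each delivery zone is assigned to its cheapest site among the open ones.
{A, D}: Z1→D 2·25=50, Z2→A 11·16=176, Z3→A 3·11=33, Z4→A 3·17=51, Z5→A 12·18=216, Z6→D 2·9=18. Service 544; fixed 1222; total 1766.

Total cost: 1766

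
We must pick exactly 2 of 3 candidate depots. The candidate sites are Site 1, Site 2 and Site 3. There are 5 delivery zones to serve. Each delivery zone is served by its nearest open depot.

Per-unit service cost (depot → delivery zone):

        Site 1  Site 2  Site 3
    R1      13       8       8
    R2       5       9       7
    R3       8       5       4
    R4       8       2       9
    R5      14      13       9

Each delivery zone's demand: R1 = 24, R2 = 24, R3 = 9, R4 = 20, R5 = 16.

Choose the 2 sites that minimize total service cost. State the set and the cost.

With exactly 2 open, each delivery zone uses its cheapest among the chosen.
{Site 2, Site 3}: R1→Site 2 8·24=192, R2→Site 3 7·24=168, R3→Site 3 4·9=36, R4→Site 2 2·20=40, R5→Site 3 9·16=144. Service cost 580.
{Site 1, Site 2}: service cost 605
{Site 1, Site 3}: service cost 652
Among all 3 size-2 choices, {Site 2, Site 3} is lowest.

Choose Site 2 and Site 3; total service cost 580.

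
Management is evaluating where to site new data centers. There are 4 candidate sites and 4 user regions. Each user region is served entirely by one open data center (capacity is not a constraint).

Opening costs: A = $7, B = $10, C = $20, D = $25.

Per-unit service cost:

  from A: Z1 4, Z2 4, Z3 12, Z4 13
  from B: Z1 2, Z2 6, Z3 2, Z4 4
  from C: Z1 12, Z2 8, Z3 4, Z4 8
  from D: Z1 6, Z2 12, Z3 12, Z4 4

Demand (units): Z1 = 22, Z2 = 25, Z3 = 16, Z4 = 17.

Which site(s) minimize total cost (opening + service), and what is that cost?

Open A and B; minimum total cost 261.

For any fixed open set, each user region goes to its cheapest open site; total = fixed + service.
{A, B}: Z1→B 2·22=44, Z2→A 4·25=100, Z3→B 2·16=32, Z4→B 4·17=68. Service 244; fixed 17; total 261.
{A, B, C}: service 244 + fixed 37 = 281
{A, B, D}: service 244 + fixed 42 = 286
{A, B, C, D}: service 244 + fixed 62 = 306
(All 15 nonempty subsets were checked; A and B is lowest.)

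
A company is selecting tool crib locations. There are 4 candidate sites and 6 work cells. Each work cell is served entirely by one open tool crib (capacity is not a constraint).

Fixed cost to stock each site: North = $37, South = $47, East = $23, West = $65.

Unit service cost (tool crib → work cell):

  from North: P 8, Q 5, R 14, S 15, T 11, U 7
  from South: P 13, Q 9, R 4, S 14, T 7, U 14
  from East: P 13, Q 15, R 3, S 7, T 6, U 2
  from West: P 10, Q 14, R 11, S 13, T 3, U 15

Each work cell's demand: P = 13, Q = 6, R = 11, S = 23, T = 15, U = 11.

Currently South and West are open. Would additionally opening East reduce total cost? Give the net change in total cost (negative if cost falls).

Yes — net change −258 (cost falls by 258).

Current service cost with {South, West}: 726.
Adding East: each work cell re-picks its cheapest; new service cost 445, saving 281.
Extra fixed cost: 23. Net change = 23 − 281 = -258.
(Totals: 838 → 580.)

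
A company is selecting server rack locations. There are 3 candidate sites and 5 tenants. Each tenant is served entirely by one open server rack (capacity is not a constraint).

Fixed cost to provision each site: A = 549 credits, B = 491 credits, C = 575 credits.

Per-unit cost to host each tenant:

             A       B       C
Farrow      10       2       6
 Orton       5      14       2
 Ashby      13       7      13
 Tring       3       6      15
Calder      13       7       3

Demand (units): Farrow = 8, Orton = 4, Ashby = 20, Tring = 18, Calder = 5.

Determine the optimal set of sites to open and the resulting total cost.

For any fixed open set, each tenant goes to its cheapest open site; total = fixed + service.
{B}: Farrow→B 2·8=16, Orton→B 14·4=56, Ashby→B 7·20=140, Tring→B 6·18=108, Calder→B 7·5=35. Service 355; fixed 491; total 846.
{A}: Farrow→A 10·8=80, Orton→A 5·4=20, Ashby→A 13·20=260, Tring→A 3·18=54, Calder→A 13·5=65. Service 479; fixed 549; total 1028.
{C}: Farrow→C 6·8=48, Orton→C 2·4=8, Ashby→C 13·20=260, Tring→C 15·18=270, Calder→C 3·5=15. Service 601; fixed 575; total 1176.
{A, B, C}: Farrow→B 2·8=16, Orton→C 2·4=8, Ashby→B 7·20=140, Tring→A 3·18=54, Calder→C 3·5=15. Service 233; fixed 1615; total 1848.
(All 7 nonempty subsets were checked; B only is lowest.)

Open B only; minimum total cost 846.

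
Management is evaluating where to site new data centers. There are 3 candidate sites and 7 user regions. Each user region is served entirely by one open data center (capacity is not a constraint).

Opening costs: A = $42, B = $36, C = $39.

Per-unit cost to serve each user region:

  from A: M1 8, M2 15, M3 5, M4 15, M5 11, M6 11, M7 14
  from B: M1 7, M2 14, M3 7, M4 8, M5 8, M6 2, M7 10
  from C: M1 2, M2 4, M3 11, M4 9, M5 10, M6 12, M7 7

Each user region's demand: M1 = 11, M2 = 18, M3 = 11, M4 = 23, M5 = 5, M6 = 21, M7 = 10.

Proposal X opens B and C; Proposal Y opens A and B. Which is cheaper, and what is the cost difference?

Proposal X: {B, C}: M1→C 2·11=22, M2→C 4·18=72, M3→B 7·11=77, M4→B 8·23=184, M5→B 8·5=40, M6→B 2·21=42, M7→C 7·10=70. Service 507; fixed 75; total 582.
Proposal Y: {A, B}: M1→B 7·11=77, M2→B 14·18=252, M3→A 5·11=55, M4→B 8·23=184, M5→B 8·5=40, M6→B 2·21=42, M7→B 10·10=100. Service 750; fixed 78; total 828.
Difference: |582 − 828| = 246.

Proposal X is cheaper by 246.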